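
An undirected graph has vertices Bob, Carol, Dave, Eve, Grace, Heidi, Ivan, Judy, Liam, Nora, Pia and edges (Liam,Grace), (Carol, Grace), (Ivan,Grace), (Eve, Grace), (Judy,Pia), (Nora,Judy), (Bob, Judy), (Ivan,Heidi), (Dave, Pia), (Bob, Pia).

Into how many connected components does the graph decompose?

From Bob: component {Bob, Dave, Judy, Nora, Pia}.
From Carol: component {Carol, Eve, Grace, Heidi, Ivan, Liam}.
That's 2 components.

2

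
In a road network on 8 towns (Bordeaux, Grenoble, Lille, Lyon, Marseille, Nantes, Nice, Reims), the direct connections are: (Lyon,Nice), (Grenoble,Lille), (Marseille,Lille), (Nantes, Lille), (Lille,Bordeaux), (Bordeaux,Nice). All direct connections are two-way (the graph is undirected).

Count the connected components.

From Bordeaux: component {Bordeaux, Grenoble, Lille, Lyon, Marseille, Nantes, Nice}.
From Reims: component {Reims}.
That's 2 components.

2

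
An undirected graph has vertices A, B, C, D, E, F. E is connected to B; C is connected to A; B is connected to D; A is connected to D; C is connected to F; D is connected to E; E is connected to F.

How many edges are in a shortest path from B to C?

3

Distance 0: B.
Distance 1: D, E.
Distance 2: A, F.
Distance 3: C — contains C.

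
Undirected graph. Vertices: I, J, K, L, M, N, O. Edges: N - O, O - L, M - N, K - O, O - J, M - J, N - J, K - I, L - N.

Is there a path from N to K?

Explore from N.
Distance 1: reach J, L, M, O.
Distance 2: reach K.
Found K.

Yes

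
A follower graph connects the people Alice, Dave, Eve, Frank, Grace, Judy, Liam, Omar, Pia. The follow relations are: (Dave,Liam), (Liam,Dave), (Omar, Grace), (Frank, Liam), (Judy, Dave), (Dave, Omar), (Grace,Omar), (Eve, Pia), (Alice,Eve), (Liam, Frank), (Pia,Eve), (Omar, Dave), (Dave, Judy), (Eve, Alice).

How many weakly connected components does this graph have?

From Alice: component {Alice, Eve, Pia}.
From Dave: component {Dave, Frank, Grace, Judy, Liam, Omar}.
That's 2 components.

2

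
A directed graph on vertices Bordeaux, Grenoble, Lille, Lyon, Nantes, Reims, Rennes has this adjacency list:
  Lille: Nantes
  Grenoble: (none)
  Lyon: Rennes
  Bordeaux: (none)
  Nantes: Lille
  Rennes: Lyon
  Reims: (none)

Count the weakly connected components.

From Bordeaux: component {Bordeaux}.
From Grenoble: component {Grenoble}.
From Lille: component {Lille, Nantes}.
From Lyon: component {Lyon, Rennes}.
From Reims: component {Reims}.
That's 5 components.

5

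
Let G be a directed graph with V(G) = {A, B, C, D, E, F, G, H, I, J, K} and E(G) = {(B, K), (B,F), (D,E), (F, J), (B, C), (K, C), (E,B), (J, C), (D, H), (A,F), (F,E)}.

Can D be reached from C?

No

C has no outgoing edges, so nothing is reachable from it.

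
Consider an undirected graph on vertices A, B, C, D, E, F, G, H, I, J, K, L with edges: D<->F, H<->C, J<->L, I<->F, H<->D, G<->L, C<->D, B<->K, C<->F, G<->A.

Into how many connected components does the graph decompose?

4

From A: component {A, G, J, L}.
From B: component {B, K}.
From C: component {C, D, F, H, I}.
From E: component {E}.
That's 4 components.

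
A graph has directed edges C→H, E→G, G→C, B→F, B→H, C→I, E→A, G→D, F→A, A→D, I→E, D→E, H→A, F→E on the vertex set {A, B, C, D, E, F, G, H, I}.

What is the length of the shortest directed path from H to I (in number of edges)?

Distance 0: H.
Distance 1: A.
Distance 2: D.
Distance 3: E.
Distance 4: G.
Distance 5: C.
Distance 6: I — contains I.

6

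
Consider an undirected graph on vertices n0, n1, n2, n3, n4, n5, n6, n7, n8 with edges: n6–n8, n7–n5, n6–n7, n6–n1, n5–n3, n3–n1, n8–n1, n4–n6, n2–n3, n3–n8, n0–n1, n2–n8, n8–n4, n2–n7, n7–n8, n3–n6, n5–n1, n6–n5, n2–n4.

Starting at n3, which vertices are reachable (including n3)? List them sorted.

Start at n3.
Its neighbours: n1, n2, n5, n6, n8.
Then their neighbours: n0, n4, n7.
Every vertex is now reached.

n0, n1, n2, n3, n4, n5, n6, n7, n8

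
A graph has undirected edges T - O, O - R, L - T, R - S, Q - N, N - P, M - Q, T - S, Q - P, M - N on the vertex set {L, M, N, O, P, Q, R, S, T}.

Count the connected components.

2

From L: component {L, O, R, S, T}.
From M: component {M, N, P, Q}.
That's 2 components.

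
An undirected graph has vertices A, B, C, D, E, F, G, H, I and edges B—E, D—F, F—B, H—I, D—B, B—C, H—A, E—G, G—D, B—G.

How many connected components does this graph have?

2

From A: component {A, H, I}.
From B: component {B, C, D, E, F, G}.
That's 2 components.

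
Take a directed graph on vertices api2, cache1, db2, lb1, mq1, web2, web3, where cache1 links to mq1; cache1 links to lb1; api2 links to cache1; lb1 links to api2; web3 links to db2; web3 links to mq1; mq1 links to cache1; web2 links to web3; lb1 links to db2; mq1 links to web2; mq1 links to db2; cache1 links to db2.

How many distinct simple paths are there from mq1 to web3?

mq1→web2→web3

1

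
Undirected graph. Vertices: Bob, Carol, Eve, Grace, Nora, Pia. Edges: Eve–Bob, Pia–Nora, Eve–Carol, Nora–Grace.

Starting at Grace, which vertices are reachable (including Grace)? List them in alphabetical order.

Start at Grace.
Its neighbours: Nora.
Then their neighbours: Pia.
Nothing further is reachable.

Grace, Nora, Pia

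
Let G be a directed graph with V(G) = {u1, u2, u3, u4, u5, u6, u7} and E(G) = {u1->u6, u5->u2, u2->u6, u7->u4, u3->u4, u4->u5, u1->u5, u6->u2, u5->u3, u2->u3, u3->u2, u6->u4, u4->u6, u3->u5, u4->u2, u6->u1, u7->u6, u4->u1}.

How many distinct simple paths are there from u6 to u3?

u6→u1→u5→u2→u3
u6→u1→u5→u3
u6→u2→u3
u6→u4→u1→u5→u2→u3
u6→u4→u1→u5→u3
u6→u4→u2→u3
u6→u4→u5→u2→u3
u6→u4→u5→u3

8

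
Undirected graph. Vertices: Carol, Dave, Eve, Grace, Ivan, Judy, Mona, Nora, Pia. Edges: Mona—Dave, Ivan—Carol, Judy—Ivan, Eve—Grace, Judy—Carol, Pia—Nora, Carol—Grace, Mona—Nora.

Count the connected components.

2

From Carol: component {Carol, Eve, Grace, Ivan, Judy}.
From Dave: component {Dave, Mona, Nora, Pia}.
That's 2 components.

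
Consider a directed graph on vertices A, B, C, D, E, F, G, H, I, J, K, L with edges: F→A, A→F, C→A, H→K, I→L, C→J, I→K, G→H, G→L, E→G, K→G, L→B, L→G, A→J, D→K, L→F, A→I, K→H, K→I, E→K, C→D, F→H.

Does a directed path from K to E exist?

No

Explore from K.
Distance 1: reach G, H, I.
Distance 2: reach L.
Distance 3: reach B, F.
Distance 4: reach A.
Distance 5: reach J.
The search from K is exhausted; no directed path reaches E.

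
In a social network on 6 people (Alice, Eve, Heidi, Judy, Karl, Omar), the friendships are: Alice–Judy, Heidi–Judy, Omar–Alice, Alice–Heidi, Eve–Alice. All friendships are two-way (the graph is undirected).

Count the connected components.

From Alice: component {Alice, Eve, Heidi, Judy, Omar}.
From Karl: component {Karl}.
That's 2 components.

2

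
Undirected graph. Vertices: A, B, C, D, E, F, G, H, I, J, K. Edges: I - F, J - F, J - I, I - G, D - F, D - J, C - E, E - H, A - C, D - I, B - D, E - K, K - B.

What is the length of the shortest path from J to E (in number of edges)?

Distance 0: J.
Distance 1: D, F, I.
Distance 2: B, G.
Distance 3: K.
Distance 4: E — contains E.

4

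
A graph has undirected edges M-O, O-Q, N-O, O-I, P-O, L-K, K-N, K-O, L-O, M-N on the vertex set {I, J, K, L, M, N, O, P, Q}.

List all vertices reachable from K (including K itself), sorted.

Start at K.
Its neighbours: L, N, O.
Then their neighbours: I, M, P, Q.
Nothing further is reachable.

I, K, L, M, N, O, P, Q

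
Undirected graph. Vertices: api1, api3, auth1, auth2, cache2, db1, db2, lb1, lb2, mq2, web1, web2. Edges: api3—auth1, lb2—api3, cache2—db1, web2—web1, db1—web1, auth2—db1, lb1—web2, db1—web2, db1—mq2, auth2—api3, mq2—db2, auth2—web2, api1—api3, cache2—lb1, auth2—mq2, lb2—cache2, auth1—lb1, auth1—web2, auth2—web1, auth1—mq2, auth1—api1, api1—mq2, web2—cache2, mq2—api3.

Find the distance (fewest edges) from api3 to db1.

2

Distance 0: api3.
Distance 1: api1, auth1, auth2, lb2, mq2.
Distance 2: cache2, db1, db2, lb1, web1, web2 — contains db1.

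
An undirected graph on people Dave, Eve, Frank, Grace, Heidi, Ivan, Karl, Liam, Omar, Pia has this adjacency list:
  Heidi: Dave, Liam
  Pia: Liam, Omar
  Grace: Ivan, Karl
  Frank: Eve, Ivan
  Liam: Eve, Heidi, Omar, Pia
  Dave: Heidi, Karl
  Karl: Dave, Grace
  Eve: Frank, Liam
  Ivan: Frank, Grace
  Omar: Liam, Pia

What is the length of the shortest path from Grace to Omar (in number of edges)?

Distance 0: Grace.
Distance 1: Ivan, Karl.
Distance 2: Dave, Frank.
Distance 3: Eve, Heidi.
Distance 4: Liam.
Distance 5: Omar, Pia — contains Omar.

5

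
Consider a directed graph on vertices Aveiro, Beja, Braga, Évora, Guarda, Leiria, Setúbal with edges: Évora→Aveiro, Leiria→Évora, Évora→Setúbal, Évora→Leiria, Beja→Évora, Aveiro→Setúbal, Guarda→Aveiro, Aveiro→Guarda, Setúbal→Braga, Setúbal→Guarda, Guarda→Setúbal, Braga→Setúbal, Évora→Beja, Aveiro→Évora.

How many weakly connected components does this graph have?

1

From Aveiro: component {Aveiro, Beja, Braga, Évora, Guarda, Leiria, Setúbal}.
That's 1 component.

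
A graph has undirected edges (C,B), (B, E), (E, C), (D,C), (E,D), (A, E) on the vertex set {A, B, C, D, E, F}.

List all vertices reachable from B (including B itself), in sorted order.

Start at B.
Its neighbours: C, E.
Then their neighbours: A, D.
Nothing further is reachable.

A, B, C, D, E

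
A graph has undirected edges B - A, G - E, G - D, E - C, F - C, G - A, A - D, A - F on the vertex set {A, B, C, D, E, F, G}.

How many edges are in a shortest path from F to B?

2

Distance 0: F.
Distance 1: A, C.
Distance 2: B, D, E, G — contains B.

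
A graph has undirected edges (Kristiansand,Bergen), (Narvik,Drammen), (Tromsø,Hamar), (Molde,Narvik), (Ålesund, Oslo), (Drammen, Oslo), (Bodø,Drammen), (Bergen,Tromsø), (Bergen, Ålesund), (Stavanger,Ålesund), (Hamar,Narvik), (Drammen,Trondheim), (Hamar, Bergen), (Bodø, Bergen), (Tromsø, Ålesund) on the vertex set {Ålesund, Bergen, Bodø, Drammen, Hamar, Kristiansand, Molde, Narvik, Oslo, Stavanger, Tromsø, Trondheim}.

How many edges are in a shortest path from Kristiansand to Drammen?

Distance 0: Kristiansand.
Distance 1: Bergen.
Distance 2: Ålesund, Bodø, Hamar, Tromsø.
Distance 3: Drammen, Narvik, Oslo, Stavanger — contains Drammen.

3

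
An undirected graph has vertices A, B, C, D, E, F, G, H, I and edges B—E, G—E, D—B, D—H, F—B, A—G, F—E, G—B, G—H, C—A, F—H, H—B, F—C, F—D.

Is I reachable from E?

Explore from E.
Distance 1: reach B, F, G.
Distance 2: reach A, C, D, H.
The search is exhausted without reaching I; it lies in a different component.

No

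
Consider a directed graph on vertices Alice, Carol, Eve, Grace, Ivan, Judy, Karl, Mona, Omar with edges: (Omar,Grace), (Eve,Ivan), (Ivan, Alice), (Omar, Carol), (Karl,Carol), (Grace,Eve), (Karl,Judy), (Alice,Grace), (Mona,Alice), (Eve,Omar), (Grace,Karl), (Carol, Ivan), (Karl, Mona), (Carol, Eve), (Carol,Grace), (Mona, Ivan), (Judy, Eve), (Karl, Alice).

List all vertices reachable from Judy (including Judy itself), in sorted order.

Start at Judy.
Its neighbours: Eve.
Then their neighbours: Ivan, Omar.
Then next layer: Alice, Carol, Grace.
Then next layer: Karl.
Then next layer: Mona.
Every vertex is now reached.

Alice, Carol, Eve, Grace, Ivan, Judy, Karl, Mona, Omar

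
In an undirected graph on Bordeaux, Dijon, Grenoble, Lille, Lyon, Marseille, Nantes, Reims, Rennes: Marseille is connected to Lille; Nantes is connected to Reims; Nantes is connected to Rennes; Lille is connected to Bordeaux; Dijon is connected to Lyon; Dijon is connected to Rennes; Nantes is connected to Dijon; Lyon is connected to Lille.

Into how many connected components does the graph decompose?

2

From Bordeaux: component {Bordeaux, Dijon, Lille, Lyon, Marseille, Nantes, Reims, Rennes}.
From Grenoble: component {Grenoble}.
That's 2 components.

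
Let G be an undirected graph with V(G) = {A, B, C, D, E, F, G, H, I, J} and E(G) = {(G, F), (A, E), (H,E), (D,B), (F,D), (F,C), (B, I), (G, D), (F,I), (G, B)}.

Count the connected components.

3

From A: component {A, E, H}.
From B: component {B, C, D, F, G, I}.
From J: component {J}.
That's 3 components.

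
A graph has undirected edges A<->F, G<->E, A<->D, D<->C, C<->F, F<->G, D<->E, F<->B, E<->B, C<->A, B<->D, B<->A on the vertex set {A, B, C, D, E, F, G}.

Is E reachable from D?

Explore from D.
Distance 1: reach A, B, C, E.
Found E.

Yes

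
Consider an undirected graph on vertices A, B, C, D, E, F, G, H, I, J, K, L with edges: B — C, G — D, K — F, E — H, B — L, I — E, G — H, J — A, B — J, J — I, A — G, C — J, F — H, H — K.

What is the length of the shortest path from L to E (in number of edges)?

4

Distance 0: L.
Distance 1: B.
Distance 2: C, J.
Distance 3: A, I.
Distance 4: E, G — contains E.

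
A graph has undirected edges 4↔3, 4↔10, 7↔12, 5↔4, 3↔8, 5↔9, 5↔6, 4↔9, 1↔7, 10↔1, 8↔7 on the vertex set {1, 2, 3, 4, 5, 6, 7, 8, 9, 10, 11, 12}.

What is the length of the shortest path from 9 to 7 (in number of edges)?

Distance 0: 9.
Distance 1: 4, 5.
Distance 2: 3, 6, 10.
Distance 3: 1, 8.
Distance 4: 7 — contains 7.

4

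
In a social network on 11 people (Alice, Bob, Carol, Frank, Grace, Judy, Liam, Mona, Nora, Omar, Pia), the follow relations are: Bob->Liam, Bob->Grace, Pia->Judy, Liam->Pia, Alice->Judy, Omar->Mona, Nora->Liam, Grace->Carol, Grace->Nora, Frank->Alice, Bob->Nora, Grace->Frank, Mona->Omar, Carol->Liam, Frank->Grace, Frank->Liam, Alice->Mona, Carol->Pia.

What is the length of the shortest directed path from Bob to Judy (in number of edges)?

Distance 0: Bob.
Distance 1: Grace, Liam, Nora.
Distance 2: Carol, Frank, Pia.
Distance 3: Alice, Judy — contains Judy.

3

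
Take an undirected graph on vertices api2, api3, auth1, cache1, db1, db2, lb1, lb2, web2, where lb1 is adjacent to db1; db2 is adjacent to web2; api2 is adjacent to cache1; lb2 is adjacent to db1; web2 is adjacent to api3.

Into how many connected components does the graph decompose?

From api2: component {api2, cache1}.
From api3: component {api3, db2, web2}.
From auth1: component {auth1}.
From db1: component {db1, lb1, lb2}.
That's 4 components.

4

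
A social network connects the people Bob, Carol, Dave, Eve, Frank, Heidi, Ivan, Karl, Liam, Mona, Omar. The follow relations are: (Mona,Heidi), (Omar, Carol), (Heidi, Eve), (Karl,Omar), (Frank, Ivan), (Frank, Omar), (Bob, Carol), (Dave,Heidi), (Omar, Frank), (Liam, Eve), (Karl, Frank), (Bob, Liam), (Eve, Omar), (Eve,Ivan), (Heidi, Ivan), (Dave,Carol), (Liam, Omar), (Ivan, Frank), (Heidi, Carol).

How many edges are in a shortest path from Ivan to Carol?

3

Distance 0: Ivan.
Distance 1: Frank.
Distance 2: Omar.
Distance 3: Carol — contains Carol.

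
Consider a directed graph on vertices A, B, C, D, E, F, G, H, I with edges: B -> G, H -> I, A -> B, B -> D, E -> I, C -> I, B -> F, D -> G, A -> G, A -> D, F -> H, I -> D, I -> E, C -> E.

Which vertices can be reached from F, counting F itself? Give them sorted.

Start at F.
Its neighbours: H.
Then their neighbours: I.
Then next layer: D, E.
Then next layer: G.
Nothing further is reachable.

D, E, F, G, H, I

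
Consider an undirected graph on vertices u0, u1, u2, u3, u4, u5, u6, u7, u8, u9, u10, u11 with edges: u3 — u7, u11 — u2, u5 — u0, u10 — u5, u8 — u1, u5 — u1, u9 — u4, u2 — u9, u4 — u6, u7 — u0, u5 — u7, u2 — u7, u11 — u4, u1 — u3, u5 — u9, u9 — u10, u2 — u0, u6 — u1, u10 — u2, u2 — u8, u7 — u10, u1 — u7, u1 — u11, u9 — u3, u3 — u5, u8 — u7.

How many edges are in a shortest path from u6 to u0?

Distance 0: u6.
Distance 1: u1, u4.
Distance 2: u3, u5, u7, u8, u9, u11.
Distance 3: u0, u2, u10 — contains u0.

3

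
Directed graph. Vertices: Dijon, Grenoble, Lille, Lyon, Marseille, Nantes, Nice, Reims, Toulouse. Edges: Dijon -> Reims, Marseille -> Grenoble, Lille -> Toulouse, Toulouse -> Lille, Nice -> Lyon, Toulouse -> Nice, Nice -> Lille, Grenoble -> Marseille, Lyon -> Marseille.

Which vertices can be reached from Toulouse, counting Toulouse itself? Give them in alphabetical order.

Grenoble, Lille, Lyon, Marseille, Nice, Toulouse

Start at Toulouse.
Its neighbours: Lille, Nice.
Then their neighbours: Lyon.
Then next layer: Marseille.
Then next layer: Grenoble.
Nothing further is reachable.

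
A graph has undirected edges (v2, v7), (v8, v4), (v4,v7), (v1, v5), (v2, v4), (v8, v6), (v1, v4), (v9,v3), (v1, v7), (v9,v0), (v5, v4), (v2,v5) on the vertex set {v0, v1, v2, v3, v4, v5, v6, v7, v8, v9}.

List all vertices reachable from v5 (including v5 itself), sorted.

Start at v5.
Its neighbours: v1, v2, v4.
Then their neighbours: v7, v8.
Then next layer: v6.
Nothing further is reachable.

v1, v2, v4, v5, v6, v7, v8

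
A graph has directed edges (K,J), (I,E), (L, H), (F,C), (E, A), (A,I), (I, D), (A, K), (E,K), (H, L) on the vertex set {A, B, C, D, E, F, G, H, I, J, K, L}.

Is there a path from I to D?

Yes

Explore from I.
Distance 1: reach D, E.
Found D.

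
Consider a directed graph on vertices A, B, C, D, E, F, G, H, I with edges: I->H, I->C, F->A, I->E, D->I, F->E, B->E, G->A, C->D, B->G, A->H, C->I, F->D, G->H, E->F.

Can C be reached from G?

No

Explore from G.
Distance 1: reach A, H.
The search from G is exhausted; no directed path reaches C.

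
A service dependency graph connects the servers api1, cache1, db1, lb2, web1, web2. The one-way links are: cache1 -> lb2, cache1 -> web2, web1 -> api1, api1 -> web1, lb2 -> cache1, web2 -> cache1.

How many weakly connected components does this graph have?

From api1: component {api1, web1}.
From cache1: component {cache1, lb2, web2}.
From db1: component {db1}.
That's 3 components.

3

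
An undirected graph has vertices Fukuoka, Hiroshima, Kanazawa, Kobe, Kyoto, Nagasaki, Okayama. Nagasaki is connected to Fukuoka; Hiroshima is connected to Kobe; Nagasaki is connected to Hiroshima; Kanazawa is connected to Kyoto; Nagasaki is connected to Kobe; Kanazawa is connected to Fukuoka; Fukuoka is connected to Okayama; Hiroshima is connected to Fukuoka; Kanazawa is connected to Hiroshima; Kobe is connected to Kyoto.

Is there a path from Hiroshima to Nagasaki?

Explore from Hiroshima.
Distance 1: reach Fukuoka, Kanazawa, Kobe, Nagasaki.
Found Nagasaki.

Yes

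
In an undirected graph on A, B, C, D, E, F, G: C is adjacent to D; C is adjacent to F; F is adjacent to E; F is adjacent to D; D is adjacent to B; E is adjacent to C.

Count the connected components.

3

From A: component {A}.
From B: component {B, C, D, E, F}.
From G: component {G}.
That's 3 components.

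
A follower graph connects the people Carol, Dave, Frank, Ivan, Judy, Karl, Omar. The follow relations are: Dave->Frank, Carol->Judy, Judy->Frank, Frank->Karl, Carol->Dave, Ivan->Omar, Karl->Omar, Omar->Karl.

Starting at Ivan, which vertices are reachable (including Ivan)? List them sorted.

Start at Ivan.
Its neighbours: Omar.
Then their neighbours: Karl.
Nothing further is reachable.

Ivan, Karl, Omar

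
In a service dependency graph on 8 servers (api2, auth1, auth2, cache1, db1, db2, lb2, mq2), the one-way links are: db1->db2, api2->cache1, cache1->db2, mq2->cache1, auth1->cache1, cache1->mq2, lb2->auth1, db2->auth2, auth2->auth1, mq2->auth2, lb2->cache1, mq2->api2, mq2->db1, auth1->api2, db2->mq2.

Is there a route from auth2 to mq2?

Yes

Explore from auth2.
Distance 1: reach auth1.
Distance 2: reach api2, cache1.
Distance 3: reach db2, mq2.
Found mq2.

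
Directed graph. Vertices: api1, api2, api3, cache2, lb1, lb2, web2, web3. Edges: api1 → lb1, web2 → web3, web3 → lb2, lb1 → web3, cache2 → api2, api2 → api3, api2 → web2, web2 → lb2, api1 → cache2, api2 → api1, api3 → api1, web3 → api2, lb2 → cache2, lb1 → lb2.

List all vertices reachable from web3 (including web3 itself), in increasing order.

api1, api2, api3, cache2, lb1, lb2, web2, web3

Start at web3.
Its neighbours: api2, lb2.
Then their neighbours: api1, api3, cache2, web2.
Then next layer: lb1.
Every vertex is now reached.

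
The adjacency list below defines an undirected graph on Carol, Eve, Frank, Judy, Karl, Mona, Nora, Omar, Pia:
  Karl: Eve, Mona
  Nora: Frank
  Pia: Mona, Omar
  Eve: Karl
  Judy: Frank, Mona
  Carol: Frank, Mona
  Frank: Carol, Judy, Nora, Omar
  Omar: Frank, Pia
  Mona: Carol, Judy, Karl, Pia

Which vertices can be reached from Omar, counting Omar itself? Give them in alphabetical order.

Start at Omar.
Its neighbours: Frank, Pia.
Then their neighbours: Carol, Judy, Mona, Nora.
Then next layer: Karl.
Then next layer: Eve.
Every vertex is now reached.

Carol, Eve, Frank, Judy, Karl, Mona, Nora, Omar, Pia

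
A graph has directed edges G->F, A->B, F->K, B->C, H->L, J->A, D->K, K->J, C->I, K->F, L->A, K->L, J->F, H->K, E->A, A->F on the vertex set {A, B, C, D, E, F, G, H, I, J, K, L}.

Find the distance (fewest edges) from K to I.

Distance 0: K.
Distance 1: F, J, L.
Distance 2: A.
Distance 3: B.
Distance 4: C.
Distance 5: I — contains I.

5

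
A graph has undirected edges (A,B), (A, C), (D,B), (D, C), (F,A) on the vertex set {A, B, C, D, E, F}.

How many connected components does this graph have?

2

From A: component {A, B, C, D, F}.
From E: component {E}.
That's 2 components.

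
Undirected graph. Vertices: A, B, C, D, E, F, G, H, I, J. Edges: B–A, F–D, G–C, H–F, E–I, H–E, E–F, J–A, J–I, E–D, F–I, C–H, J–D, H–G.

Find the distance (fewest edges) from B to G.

6

Distance 0: B.
Distance 1: A.
Distance 2: J.
Distance 3: D, I.
Distance 4: E, F.
Distance 5: H.
Distance 6: C, G — contains G.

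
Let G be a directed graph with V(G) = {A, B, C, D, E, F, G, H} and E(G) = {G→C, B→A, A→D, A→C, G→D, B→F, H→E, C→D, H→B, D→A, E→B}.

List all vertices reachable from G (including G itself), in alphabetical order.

A, C, D, G

Start at G.
Its neighbours: C, D.
Then their neighbours: A.
Nothing further is reachable.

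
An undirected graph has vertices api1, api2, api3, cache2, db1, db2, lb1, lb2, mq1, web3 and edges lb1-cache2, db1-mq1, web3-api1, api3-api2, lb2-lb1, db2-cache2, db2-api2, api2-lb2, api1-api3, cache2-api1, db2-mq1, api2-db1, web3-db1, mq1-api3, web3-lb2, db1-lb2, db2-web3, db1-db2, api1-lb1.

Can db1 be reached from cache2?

Explore from cache2.
Distance 1: reach api1, db2, lb1.
Distance 2: reach api2, api3, db1, lb2, mq1, web3.
Found db1.

Yes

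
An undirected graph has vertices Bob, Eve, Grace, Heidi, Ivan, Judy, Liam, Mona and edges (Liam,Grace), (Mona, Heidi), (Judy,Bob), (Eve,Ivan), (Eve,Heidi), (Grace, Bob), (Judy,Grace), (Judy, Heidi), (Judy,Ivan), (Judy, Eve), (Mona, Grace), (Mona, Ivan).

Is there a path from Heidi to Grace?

Yes

Explore from Heidi.
Distance 1: reach Eve, Judy, Mona.
Distance 2: reach Bob, Grace, Ivan.
Found Grace.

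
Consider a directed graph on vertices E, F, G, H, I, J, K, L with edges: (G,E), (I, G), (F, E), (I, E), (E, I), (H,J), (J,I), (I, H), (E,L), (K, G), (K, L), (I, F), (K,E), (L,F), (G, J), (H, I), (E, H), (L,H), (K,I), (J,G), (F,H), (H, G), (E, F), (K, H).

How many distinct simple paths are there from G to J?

G→E→F→H→J
G→E→H→J
G→E→I→F→H→J
G→E→I→H→J
G→E→L→F→H→J
G→E→L→H→J
G→J

7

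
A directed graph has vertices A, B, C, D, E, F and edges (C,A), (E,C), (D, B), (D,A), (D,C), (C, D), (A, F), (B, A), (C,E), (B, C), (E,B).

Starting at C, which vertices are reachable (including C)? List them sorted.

A, B, C, D, E, F

Start at C.
Its neighbours: A, D, E.
Then their neighbours: B, F.
Every vertex is now reached.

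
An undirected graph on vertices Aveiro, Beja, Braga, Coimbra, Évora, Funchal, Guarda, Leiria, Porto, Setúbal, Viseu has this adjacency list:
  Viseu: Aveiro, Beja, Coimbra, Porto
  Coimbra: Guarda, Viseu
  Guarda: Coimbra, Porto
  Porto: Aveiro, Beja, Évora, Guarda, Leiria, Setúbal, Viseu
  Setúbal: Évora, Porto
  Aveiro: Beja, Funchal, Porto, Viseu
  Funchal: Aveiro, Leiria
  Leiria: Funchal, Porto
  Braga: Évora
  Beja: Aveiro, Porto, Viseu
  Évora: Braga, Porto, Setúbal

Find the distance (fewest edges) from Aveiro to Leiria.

Distance 0: Aveiro.
Distance 1: Beja, Funchal, Porto, Viseu.
Distance 2: Coimbra, Évora, Guarda, Leiria, Setúbal — contains Leiria.

2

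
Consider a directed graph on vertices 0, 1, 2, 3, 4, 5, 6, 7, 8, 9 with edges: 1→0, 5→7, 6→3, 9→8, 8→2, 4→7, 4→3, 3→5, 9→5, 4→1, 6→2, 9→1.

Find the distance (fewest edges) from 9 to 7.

Distance 0: 9.
Distance 1: 1, 5, 8.
Distance 2: 0, 2, 7 — contains 7.

2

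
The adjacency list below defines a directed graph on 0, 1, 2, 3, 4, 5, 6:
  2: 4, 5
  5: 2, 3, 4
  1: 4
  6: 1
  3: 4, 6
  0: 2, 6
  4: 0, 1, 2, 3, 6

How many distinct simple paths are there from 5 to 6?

5→2→4→0→6
5→2→4→3→6
5→2→4→6
5→3→4→0→6
5→3→4→6
5→3→6
5→4→0→6
5→4→3→6
5→4→6

9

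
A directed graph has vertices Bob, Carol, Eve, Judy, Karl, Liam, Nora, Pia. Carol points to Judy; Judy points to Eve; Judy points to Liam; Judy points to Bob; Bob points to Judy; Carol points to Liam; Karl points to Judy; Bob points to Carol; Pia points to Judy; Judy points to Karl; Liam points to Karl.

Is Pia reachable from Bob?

Explore from Bob.
Distance 1: reach Carol, Judy.
Distance 2: reach Eve, Karl, Liam.
The search from Bob is exhausted; no directed path reaches Pia.

No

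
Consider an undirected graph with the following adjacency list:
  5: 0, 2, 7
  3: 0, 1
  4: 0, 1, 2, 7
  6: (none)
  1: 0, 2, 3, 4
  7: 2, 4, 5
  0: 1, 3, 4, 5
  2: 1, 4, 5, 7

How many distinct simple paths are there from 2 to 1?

18

2–1
2–4–0–1
2–4–0–3–1
2–4–1
2–4–7–5–0–1
2–4–7–5–0–3–1
2–5–0–1
2–5–0–3–1
... and 10 more.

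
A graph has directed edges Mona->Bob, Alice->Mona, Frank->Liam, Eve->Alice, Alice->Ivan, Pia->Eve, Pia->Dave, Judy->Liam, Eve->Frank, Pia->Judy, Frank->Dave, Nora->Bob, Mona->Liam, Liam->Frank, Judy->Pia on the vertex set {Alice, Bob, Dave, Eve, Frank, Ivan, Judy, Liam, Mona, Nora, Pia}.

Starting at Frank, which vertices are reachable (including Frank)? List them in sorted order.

Dave, Frank, Liam

Start at Frank.
Its neighbours: Dave, Liam.
Nothing further is reachable.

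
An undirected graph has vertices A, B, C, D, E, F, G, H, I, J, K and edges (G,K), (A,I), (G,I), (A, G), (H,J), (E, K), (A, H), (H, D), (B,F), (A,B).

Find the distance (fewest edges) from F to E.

Distance 0: F.
Distance 1: B.
Distance 2: A.
Distance 3: G, H, I.
Distance 4: D, J, K.
Distance 5: E — contains E.

5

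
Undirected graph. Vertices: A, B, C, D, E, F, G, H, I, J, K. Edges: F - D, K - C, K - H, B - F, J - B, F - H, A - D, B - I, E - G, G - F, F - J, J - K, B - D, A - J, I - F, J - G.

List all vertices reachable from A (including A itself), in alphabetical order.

A, B, C, D, E, F, G, H, I, J, K

Start at A.
Its neighbours: D, J.
Then their neighbours: B, F, G, K.
Then next layer: C, E, H, I.
Every vertex is now reached.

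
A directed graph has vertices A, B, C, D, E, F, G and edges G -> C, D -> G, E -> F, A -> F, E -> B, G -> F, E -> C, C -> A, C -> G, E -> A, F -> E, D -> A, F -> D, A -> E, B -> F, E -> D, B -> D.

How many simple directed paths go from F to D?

F→D
F→E→B→D
F→E→D

3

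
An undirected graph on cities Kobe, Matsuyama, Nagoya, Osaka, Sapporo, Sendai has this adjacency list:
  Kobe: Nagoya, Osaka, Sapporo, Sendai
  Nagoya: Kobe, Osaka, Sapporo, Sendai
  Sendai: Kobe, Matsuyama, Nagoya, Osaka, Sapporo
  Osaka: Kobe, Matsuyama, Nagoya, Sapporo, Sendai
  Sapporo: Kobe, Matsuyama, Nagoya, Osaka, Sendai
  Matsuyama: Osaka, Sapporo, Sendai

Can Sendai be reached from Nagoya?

Explore from Nagoya.
Distance 1: reach Kobe, Osaka, Sapporo, Sendai.
Found Sendai.

Yes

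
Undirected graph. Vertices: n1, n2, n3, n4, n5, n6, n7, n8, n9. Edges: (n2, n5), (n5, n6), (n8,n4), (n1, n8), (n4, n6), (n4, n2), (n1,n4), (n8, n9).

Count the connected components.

From n1: component {n1, n2, n4, n5, n6, n8, n9}.
From n3: component {n3}.
From n7: component {n7}.
That's 3 components.

3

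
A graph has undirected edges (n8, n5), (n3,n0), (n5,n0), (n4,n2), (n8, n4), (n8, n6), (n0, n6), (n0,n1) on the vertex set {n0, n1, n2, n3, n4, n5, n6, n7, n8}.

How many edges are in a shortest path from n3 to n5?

Distance 0: n3.
Distance 1: n0.
Distance 2: n1, n5, n6 — contains n5.

2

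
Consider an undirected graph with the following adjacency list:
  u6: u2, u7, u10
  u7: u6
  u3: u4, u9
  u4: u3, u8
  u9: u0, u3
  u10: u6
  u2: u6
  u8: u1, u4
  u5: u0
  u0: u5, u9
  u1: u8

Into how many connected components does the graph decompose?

From u0: component {u0, u1, u3, u4, u5, u8, u9}.
From u2: component {u2, u6, u7, u10}.
That's 2 components.

2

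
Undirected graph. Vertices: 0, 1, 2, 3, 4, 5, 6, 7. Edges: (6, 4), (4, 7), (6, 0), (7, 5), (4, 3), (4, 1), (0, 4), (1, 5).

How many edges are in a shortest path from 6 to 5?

Distance 0: 6.
Distance 1: 0, 4.
Distance 2: 1, 3, 7.
Distance 3: 5 — contains 5.

3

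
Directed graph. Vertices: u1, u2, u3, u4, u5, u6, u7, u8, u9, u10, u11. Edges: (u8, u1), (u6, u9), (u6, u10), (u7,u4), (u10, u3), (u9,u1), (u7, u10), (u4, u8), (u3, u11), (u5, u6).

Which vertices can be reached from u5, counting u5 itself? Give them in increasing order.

u1, u3, u5, u6, u9, u10, u11

Start at u5.
Its neighbours: u6.
Then their neighbours: u9, u10.
Then next layer: u1, u3.
Then next layer: u11.
Nothing further is reachable.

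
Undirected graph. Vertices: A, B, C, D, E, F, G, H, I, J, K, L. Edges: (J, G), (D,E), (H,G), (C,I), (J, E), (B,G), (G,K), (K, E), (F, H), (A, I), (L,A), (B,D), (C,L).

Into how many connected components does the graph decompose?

2

From A: component {A, C, I, L}.
From B: component {B, D, E, F, G, H, J, K}.
That's 2 components.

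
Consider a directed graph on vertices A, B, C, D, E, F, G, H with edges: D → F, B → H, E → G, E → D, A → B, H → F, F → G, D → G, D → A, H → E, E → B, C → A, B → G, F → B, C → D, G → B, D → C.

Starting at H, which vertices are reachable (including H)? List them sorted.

A, B, C, D, E, F, G, H

Start at H.
Its neighbours: E, F.
Then their neighbours: B, D, G.
Then next layer: A, C.
Every vertex is now reached.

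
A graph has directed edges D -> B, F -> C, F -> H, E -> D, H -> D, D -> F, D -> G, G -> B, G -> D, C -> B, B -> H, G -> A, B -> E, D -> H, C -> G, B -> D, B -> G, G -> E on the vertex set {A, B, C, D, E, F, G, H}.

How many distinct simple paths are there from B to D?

B→D
B→E→D
B→G→D
B→G→E→D
B→H→D

5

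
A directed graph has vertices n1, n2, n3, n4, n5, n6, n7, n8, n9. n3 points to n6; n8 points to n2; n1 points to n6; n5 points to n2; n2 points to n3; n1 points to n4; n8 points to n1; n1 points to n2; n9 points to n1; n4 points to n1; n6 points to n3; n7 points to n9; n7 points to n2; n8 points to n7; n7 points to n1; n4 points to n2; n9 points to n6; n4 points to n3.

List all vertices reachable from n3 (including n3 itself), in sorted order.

n3, n6

Start at n3.
Its neighbours: n6.
Nothing further is reachable.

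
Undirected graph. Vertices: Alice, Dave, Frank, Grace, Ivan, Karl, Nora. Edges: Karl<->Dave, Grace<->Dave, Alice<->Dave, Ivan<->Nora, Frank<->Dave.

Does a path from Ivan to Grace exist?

No

Explore from Ivan.
Distance 1: reach Nora.
The search is exhausted without reaching Grace; it lies in a different component.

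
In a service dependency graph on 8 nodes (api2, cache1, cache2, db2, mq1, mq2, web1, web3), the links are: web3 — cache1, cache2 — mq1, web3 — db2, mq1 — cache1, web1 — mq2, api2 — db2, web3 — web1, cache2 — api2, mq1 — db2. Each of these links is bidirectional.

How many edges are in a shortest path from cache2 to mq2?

Distance 0: cache2.
Distance 1: api2, mq1.
Distance 2: cache1, db2.
Distance 3: web3.
Distance 4: web1.
Distance 5: mq2 — contains mq2.

5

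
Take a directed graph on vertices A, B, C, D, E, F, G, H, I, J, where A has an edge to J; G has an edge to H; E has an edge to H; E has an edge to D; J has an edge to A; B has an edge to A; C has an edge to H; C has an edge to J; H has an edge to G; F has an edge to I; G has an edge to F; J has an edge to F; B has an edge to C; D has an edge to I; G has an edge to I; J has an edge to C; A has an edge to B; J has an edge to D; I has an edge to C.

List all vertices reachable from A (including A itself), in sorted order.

Start at A.
Its neighbours: B, J.
Then their neighbours: C, D, F.
Then next layer: H, I.
Then next layer: G.
Nothing further is reachable.

A, B, C, D, F, G, H, I, J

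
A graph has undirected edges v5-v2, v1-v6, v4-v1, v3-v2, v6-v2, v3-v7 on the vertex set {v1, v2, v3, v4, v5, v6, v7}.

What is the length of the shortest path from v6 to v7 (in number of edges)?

3

Distance 0: v6.
Distance 1: v1, v2.
Distance 2: v3, v4, v5.
Distance 3: v7 — contains v7.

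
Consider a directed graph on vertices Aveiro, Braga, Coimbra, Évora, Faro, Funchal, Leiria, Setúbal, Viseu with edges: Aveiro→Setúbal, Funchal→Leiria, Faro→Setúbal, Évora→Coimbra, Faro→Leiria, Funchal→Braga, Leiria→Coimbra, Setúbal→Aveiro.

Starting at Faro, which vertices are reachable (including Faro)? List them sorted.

Aveiro, Coimbra, Faro, Leiria, Setúbal

Start at Faro.
Its neighbours: Leiria, Setúbal.
Then their neighbours: Aveiro, Coimbra.
Nothing further is reachable.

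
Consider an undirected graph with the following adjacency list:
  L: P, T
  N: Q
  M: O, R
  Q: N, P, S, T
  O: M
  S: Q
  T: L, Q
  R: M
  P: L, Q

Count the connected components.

2

From L: component {L, N, P, Q, S, T}.
From M: component {M, O, R}.
That's 2 components.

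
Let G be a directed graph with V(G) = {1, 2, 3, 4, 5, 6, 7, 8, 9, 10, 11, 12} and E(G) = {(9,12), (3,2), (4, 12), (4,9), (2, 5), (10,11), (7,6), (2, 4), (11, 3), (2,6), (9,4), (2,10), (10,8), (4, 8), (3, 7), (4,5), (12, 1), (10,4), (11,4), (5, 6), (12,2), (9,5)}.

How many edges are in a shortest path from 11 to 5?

2

Distance 0: 11.
Distance 1: 3, 4.
Distance 2: 2, 5, 7, 8, 9, 12 — contains 5.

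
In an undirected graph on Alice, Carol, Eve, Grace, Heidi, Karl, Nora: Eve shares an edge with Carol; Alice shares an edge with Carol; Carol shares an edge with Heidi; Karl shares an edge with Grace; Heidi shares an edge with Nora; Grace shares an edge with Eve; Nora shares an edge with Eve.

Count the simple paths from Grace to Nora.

2

Grace–Eve–Carol–Heidi–Nora
Grace–Eve–Nora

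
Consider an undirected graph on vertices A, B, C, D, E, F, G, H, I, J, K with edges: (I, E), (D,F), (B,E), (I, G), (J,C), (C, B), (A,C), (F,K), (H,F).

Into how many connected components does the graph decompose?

2

From A: component {A, B, C, E, G, I, J}.
From D: component {D, F, H, K}.
That's 2 components.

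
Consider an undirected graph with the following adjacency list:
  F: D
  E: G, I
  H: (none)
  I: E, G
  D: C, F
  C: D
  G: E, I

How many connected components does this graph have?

3

From C: component {C, D, F}.
From E: component {E, G, I}.
From H: component {H}.
That's 3 components.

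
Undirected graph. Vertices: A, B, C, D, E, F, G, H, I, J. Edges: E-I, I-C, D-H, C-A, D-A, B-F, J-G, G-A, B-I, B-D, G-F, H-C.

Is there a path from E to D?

Yes

Explore from E.
Distance 1: reach I.
Distance 2: reach B, C.
Distance 3: reach A, D, F, H.
Found D.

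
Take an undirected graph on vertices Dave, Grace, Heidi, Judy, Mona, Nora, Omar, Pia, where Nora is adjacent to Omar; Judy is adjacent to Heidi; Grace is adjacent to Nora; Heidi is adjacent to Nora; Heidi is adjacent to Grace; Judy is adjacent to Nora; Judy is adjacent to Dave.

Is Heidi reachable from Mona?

No

Mona has no edges, so nothing is reachable from it.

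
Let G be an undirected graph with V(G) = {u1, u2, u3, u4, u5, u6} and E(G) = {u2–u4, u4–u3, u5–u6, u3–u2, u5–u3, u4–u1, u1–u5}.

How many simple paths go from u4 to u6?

u4–u1–u5–u6
u4–u2–u3–u5–u6
u4–u3–u5–u6

3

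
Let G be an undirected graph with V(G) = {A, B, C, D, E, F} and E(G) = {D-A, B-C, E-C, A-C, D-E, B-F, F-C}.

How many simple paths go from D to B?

4

D–A–C–B
D–A–C–F–B
D–E–C–B
D–E–C–F–B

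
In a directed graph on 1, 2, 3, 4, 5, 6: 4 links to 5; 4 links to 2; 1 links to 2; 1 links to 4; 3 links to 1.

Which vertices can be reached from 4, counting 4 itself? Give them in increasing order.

2, 4, 5

Start at 4.
Its neighbours: 2, 5.
Nothing further is reachable.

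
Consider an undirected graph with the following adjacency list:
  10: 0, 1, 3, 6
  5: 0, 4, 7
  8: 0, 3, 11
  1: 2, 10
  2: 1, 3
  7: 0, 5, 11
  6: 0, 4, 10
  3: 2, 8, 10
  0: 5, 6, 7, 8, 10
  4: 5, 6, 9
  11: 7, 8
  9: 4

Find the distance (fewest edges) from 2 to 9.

Distance 0: 2.
Distance 1: 1, 3.
Distance 2: 8, 10.
Distance 3: 0, 6, 11.
Distance 4: 4, 5, 7.
Distance 5: 9 — contains 9.

5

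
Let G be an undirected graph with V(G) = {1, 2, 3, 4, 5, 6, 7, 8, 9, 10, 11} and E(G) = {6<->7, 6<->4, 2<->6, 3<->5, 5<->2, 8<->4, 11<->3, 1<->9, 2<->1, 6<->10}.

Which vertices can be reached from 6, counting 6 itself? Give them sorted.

1, 2, 3, 4, 5, 6, 7, 8, 9, 10, 11

Start at 6.
Its neighbours: 2, 4, 7, 10.
Then their neighbours: 1, 5, 8.
Then next layer: 3, 9.
Then next layer: 11.
Every vertex is now reached.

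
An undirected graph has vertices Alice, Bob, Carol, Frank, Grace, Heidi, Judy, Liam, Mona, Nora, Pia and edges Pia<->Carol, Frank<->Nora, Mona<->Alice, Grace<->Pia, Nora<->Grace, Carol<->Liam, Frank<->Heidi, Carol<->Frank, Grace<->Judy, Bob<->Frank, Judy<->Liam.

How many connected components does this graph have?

From Alice: component {Alice, Mona}.
From Bob: component {Bob, Carol, Frank, Grace, Heidi, Judy, Liam, Nora, Pia}.
That's 2 components.

2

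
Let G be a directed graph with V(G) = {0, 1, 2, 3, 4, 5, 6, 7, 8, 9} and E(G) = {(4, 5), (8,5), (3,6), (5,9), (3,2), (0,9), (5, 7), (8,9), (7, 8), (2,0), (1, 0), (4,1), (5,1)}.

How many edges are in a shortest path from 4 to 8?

Distance 0: 4.
Distance 1: 1, 5.
Distance 2: 0, 7, 9.
Distance 3: 8 — contains 8.

3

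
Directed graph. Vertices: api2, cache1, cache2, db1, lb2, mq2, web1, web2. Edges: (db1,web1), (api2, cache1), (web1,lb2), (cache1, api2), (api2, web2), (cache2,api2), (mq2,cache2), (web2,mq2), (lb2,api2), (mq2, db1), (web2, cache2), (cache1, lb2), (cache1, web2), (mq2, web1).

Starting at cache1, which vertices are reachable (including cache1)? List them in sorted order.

api2, cache1, cache2, db1, lb2, mq2, web1, web2

Start at cache1.
Its neighbours: api2, lb2, web2.
Then their neighbours: cache2, mq2.
Then next layer: db1, web1.
Every vertex is now reached.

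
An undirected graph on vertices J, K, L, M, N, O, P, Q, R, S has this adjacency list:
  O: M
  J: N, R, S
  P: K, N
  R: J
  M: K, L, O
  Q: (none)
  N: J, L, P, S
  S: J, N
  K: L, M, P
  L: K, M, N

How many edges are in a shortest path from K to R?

4

Distance 0: K.
Distance 1: L, M, P.
Distance 2: N, O.
Distance 3: J, S.
Distance 4: R — contains R.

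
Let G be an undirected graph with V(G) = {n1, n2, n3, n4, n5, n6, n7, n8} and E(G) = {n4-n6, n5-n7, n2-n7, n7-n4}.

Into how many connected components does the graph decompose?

From n1: component {n1}.
From n2: component {n2, n4, n5, n6, n7}.
From n3: component {n3}.
From n8: component {n8}.
That's 4 components.

4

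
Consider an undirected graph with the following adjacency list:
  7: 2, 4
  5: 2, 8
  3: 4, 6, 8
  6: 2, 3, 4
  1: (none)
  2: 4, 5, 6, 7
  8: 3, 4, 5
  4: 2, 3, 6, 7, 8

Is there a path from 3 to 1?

Explore from 3.
Distance 1: reach 4, 6, 8.
Distance 2: reach 2, 5, 7.
The search is exhausted without reaching 1; it lies in a different component.

No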